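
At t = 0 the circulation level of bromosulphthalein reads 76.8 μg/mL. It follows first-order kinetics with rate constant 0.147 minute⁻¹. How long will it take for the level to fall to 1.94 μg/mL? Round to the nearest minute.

25 minutes

t½ = ln 2 / λ = 0.69315 / 0.147 ≈ 4.7153 minutes.
Fraction remaining = 1.94/76.8 ≈ 0.02526.
n = log₂(76.8/1.94) = ln(39.588)/ln 2 ≈ 5.307 half-lives.
t = n × t½ = 5.307 × 4.7153 ≈ 25.024 minutes.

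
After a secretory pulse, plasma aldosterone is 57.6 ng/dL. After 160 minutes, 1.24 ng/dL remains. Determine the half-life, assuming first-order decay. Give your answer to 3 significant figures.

A/A₀ = 1.24/57.6 ≈ 0.021528.
n = log₂(46.452) ≈ 5.5377 half-lives elapsed in 160 minutes.
t½ = 160/5.5377 ≈ 28.893 minutes.

28.9 minutes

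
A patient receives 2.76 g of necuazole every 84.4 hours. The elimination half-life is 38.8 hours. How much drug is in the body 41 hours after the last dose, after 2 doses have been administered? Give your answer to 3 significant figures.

1.62 g

The 2 doses were given 125.4, 41 hours ago.
Total = 2.76·(1/2)^(125.4/38.8) + 2.76·(1/2)^(41/38.8)
      = 0.29376 + 1.3268 ≈ 1.6206 g.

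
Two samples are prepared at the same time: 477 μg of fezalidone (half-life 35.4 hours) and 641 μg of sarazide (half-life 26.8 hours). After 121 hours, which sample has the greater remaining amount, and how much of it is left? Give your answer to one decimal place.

fezalidone: 477 × (1/2)^3.4181 ≈ 44.625 μg.
sarazide: 641 × (1/2)^4.5149 ≈ 28.037 μg.
Fezalidone has more remaining, at ≈ 44.625 μg.

fezalidone, 44.6 μg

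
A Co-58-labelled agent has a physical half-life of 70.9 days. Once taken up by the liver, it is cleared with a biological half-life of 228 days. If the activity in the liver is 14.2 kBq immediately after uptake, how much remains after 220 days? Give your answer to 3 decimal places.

1/t_eff = 1/t_phys + 1/t_biol = 1/70.9 + 1/228 = 0.01849 per day.
t_eff = 70.9 × 228 / (70.9 + 228) ≈ 54.082 days.
Remaining = 14.2 × (1/2)^(220/54.082) = 14.2 × (1/2)^4.0679 ≈ 0.84671 kBq.

0.847 kBq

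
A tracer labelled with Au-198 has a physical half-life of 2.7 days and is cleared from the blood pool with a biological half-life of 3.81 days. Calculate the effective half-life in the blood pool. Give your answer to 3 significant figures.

1.58 days

1/t_eff = 1/t_phys + 1/t_biol = 1/2.7 + 1/3.81 = 0.63284 per day.
t_eff = 2.7 × 3.81 / (2.7 + 3.81) ≈ 1.5802 days.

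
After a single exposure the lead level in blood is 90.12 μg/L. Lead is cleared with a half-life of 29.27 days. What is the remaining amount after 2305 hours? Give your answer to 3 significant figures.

9.27 μg/L

Convert the elapsed time: 2305 hours = 96.0417 days.
Number of half-lives: n = 96.0417/29.27 ≈ 3.2812.
Remaining = 90.12 × (1/2)^3.2812 = 90.12 × 0.10286 ≈ 9.2698 μg/L.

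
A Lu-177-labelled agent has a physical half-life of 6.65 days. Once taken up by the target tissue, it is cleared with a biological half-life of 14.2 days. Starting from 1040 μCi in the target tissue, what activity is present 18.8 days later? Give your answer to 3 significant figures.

58.5 μCi

1/t_eff = 1/t_phys + 1/t_biol = 1/6.65 + 1/14.2 = 0.2208 per day.
t_eff = 6.65 × 14.2 / (6.65 + 14.2) ≈ 4.529 days.
Remaining = 1040 × (1/2)^(18.8/4.529) = 1040 × (1/2)^4.151 ≈ 58.54 μCi.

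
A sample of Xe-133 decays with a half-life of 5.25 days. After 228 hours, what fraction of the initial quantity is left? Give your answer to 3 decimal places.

0.285

228 hours = 9.5 days.
n = 9.5/5.25 ≈ 1.8095 half-lives.
Fraction remaining = (1/2)^1.8095 ≈ 0.28529.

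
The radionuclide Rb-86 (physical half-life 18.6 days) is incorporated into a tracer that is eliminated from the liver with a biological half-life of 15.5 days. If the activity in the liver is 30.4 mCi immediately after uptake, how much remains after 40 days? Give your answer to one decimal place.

1/t_eff = 1/t_phys + 1/t_biol = 1/18.6 + 1/15.5 = 0.11828 per day.
t_eff = 18.6 × 15.5 / (18.6 + 15.5) ≈ 8.4545 days.
Remaining = 30.4 × (1/2)^(40/8.4545) = 30.4 × (1/2)^4.7312 ≈ 1.1446 mCi.

1.1 mCi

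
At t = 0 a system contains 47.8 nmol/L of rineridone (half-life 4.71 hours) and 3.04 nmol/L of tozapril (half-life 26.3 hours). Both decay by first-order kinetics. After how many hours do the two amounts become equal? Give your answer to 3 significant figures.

22.8 hours

Set 47.8·(1/2)^(t/4.71) = 3.04·(1/2)^(t/26.3).
Taking log₂: log₂(47.8/3.04) = t·(1/4.71 − 1/26.3).
log₂(15.724) = 3.9749; 1/4.71 − 1/26.3 = 0.17429.
t = 3.9749 / 0.17429 ≈ 22.806 hours.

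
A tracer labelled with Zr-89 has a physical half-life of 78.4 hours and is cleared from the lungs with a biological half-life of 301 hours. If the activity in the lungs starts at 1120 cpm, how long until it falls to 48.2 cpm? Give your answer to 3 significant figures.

1/t_eff = 1/t_phys + 1/t_biol = 1/78.4 + 1/301 = 0.016077 per hour.
t_eff = 78.4 × 301 / (78.4 + 301) ≈ 62.199 hours.
n = log₂(1120/48.2) ≈ 4.5383; t = 4.5383 × 62.199 ≈ 282.28 hours.

282 hours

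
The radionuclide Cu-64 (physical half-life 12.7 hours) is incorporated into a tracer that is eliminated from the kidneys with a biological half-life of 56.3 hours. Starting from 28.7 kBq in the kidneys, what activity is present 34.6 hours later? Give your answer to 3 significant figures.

1/t_eff = 1/t_phys + 1/t_biol = 1/12.7 + 1/56.3 = 0.096502 per hour.
t_eff = 12.7 × 56.3 / (12.7 + 56.3) ≈ 10.362 hours.
Remaining = 28.7 × (1/2)^(34.6/10.362) = 28.7 × (1/2)^3.339 ≈ 2.8363 kBq.

2.84 kBq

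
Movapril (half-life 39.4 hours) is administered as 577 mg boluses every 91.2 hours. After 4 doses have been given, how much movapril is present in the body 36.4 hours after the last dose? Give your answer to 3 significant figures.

The 4 doses were given 310, 218.8, 127.6, 36.4 hours ago.
Total = 577·(1/2)^(310/39.4) + 577·(1/2)^(218.8/39.4) + 577·(1/2)^(127.6/39.4) + 577·(1/2)^(36.4/39.4)
      = 2.4698 + 12.288 + 61.132 + 304.14 ≈ 380.02 mg.

380 mg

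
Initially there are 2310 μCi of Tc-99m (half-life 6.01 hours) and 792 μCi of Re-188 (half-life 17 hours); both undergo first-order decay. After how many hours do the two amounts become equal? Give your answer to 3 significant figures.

Set 2310·(1/2)^(t/6.01) = 792·(1/2)^(t/17).
Taking log₂: log₂(2310/792) = t·(1/6.01 − 1/17).
log₂(2.9167) = 1.5443; 1/6.01 − 1/17 = 0.10757.
t = 1.5443 / 0.10757 ≈ 14.357 hours.

14.4 hours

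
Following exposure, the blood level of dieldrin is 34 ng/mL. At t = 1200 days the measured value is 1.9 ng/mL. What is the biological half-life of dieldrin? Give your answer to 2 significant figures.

290 days

A/A₀ = 1.9/34 ≈ 0.055882.
n = log₂(17.895) ≈ 4.1615 half-lives elapsed in 1200 days.
t½ = 1200/4.1615 ≈ 288.36 days.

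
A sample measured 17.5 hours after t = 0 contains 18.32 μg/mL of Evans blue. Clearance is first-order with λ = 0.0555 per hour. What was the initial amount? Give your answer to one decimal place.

48.4 μg/mL

t½ = ln 2 / λ = 0.69315 / 0.0555 ≈ 12.489 hours.
Number of half-lives elapsed: n = 17.5/12.489 ≈ 1.4012.
A₀ = A × 2^n = 18.32 × 2^1.4012 = 18.32 × 2.6412 ≈ 48.388 μg/mL.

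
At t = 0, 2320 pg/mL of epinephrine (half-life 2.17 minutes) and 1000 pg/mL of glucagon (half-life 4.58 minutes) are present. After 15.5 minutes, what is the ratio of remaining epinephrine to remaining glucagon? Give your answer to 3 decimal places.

0.171

epinephrine: 2320 × (1/2)^(15.5/2.17) = 2320 × (1/2)^7.1429 ≈ 16.416 pg/mL.
glucagon: 1000 × (1/2)^(15.5/4.58) = 1000 × (1/2)^3.3843 ≈ 95.77 pg/mL.
Ratio ≈ 16.416 / 95.77 ≈ 0.17141.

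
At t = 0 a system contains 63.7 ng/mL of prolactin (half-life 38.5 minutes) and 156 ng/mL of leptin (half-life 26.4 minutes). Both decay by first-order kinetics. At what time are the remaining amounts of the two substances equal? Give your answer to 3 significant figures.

Set 63.7·(1/2)^(t/38.5) = 156·(1/2)^(t/26.4).
Taking log₂: log₂(63.7/156) = t·(1/38.5 − 1/26.4).
log₂(0.40833) = -1.2922; 1/38.5 − 1/26.4 = -0.011905.
t = -1.2922 / -0.011905 ≈ 108.54 minutes.

109 minutes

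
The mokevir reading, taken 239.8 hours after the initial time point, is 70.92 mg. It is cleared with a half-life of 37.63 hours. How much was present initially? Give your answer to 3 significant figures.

5880 mg

Number of half-lives elapsed: n = 239.8/37.63 ≈ 6.3726.
A₀ = A × 2^n = 70.92 × 2^6.3726 = 70.92 × 82.858 ≈ 5876.3 mg.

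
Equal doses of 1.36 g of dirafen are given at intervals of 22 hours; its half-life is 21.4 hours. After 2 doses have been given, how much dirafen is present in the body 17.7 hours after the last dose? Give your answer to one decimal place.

The 2 doses were given 39.7, 17.7 hours ago.
Total = 1.36·(1/2)^(39.7/21.4) + 1.36·(1/2)^(17.7/21.4)
      = 0.37591 + 0.76658 ≈ 1.1425 g.

1.1 g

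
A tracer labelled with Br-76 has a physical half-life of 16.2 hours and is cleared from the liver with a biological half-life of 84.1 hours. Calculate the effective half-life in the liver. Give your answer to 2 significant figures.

1/t_eff = 1/t_phys + 1/t_biol = 1/16.2 + 1/84.1 = 0.073619 per hour.
t_eff = 16.2 × 84.1 / (16.2 + 84.1) ≈ 13.583 hours.

14 hours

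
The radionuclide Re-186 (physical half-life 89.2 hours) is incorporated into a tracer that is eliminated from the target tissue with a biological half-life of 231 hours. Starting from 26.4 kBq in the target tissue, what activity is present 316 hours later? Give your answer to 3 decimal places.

1/t_eff = 1/t_phys + 1/t_biol = 1/89.2 + 1/231 = 0.01554 per hour.
t_eff = 89.2 × 231 / (89.2 + 231) ≈ 64.351 hours.
Remaining = 26.4 × (1/2)^(316/64.351) = 26.4 × (1/2)^4.9106 ≈ 0.87776 kBq.

0.878 kBq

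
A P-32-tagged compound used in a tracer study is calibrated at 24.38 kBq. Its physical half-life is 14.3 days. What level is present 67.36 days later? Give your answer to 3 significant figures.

Number of half-lives: n = 67.36/14.3 ≈ 4.7105.
Remaining = 24.38 × (1/2)^4.7105 = 24.38 × 0.038195 ≈ 0.93118 kBq.

0.931 kBq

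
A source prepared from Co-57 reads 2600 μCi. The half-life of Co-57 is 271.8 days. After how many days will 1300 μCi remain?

271.8 days

1300/2600 = 1/2, so 1 half-life has elapsed.
t = 1 × 271.8 = 271.8 days.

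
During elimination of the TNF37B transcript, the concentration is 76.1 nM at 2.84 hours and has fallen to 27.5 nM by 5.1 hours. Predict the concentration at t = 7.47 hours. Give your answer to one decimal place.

9.5 nM

Over Δt = 5.1 − 2.84 = 2.26 hours, the level fell by a factor of 76.1/27.5 ≈ 2.7673.
n = log₂(2.7673) ≈ 1.4685 half-lives, so t½ = 2.26/1.4685 ≈ 1.539 hours.
From t = 5.1 to t = 7.47: 27.5 × (1/2)^((7.47−5.1)/1.539) ≈ 9.4573 nM.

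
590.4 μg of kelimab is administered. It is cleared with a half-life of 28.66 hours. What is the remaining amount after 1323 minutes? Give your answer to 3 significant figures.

Convert the elapsed time: 1323 minutes = 22.05 hours.
Number of half-lives: n = 22.05/28.66 ≈ 0.76936.
Remaining = 590.4 × (1/2)^0.76936 = 590.4 × 0.58668 ≈ 346.37 μg.

346 μg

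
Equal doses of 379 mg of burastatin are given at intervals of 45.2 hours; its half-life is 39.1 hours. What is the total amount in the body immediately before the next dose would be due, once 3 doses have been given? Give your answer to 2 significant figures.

The 3 doses were given 135.6, 90.4, 45.2 hours ago.
Total = 379·(1/2)^(135.6/39.1) + 379·(1/2)^(90.4/39.1) + 379·(1/2)^(45.2/39.1)
      = 34.25 + 76.322 + 170.08 ≈ 280.65 mg.

280 mg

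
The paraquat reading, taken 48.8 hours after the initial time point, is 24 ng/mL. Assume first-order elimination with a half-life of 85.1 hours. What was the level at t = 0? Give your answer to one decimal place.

35.7 ng/mL

Number of half-lives elapsed: n = 48.8/85.1 ≈ 0.57344.
A₀ = A × 2^n = 24 × 2^0.57344 = 24 × 1.4881 ≈ 35.714 ng/mL.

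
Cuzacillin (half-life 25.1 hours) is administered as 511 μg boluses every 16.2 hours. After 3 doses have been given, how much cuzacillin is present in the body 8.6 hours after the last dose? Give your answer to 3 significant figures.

The 3 doses were given 41, 24.8, 8.6 hours ago.
Total = 511·(1/2)^(41/25.1) + 511·(1/2)^(24.8/25.1) + 511·(1/2)^(8.6/25.1)
      = 164.7 + 257.63 + 402.98 ≈ 825.3 μg.

825 μg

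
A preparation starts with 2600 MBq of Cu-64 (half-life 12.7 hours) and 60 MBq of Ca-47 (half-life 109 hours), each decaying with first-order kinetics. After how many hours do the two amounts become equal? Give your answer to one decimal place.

78.2 hours

Set 2600·(1/2)^(t/12.7) = 60·(1/2)^(t/109).
Taking log₂: log₂(2600/60) = t·(1/12.7 − 1/109).
log₂(43.333) = 5.4374; 1/12.7 − 1/109 = 0.069566.
t = 5.4374 / 0.069566 ≈ 78.162 hours.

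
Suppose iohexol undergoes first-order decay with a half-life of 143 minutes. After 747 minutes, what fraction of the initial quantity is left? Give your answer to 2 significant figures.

n = 747/143 ≈ 5.2238 half-lives.
Fraction remaining = (1/2)^5.2238 ≈ 0.02676.

0.027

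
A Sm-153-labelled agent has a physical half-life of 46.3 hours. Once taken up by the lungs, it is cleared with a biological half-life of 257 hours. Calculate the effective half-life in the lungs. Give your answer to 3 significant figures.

39.2 hours

1/t_eff = 1/t_phys + 1/t_biol = 1/46.3 + 1/257 = 0.025489 per hour.
t_eff = 46.3 × 257 / (46.3 + 257) ≈ 39.232 hours.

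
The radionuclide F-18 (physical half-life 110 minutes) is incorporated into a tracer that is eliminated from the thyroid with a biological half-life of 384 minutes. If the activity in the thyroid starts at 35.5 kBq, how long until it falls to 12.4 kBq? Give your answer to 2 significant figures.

1/t_eff = 1/t_phys + 1/t_biol = 1/110 + 1/384 = 0.011695 per minute.
t_eff = 110 × 384 / (110 + 384) ≈ 85.506 minutes.
n = log₂(35.5/12.4) ≈ 1.5175; t = 1.5175 × 85.506 ≈ 129.75 minutes.

130 minutes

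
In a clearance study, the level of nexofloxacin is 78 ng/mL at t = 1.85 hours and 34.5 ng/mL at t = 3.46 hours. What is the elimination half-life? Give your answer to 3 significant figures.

Over Δt = 3.46 − 1.85 = 1.61 hours, the level fell by a factor of 78/34.5 ≈ 2.2609.
n = log₂(2.2609) ≈ 1.1769 half-lives, so t½ = 1.61/1.1769 ≈ 1.368 hours.

1.37 hours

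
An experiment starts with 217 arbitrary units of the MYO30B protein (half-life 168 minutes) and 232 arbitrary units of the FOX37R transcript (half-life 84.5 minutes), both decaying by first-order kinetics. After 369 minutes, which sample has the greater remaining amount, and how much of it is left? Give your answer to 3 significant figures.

MYO30B protein, 47.3 arbitrary units

MYO30B protein: 217 × (1/2)^2.1964 ≈ 47.344 arbitrary units.
FOX37R transcript: 232 × (1/2)^4.3669 ≈ 11.244 arbitrary units.
MYO30B protein has more remaining, at ≈ 47.344 arbitrary units.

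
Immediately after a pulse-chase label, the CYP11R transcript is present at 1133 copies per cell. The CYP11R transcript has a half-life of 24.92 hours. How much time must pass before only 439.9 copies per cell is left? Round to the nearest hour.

34 hours

Fraction remaining = 439.9/1133 ≈ 0.38826.
n = log₂(1133/439.9) = ln(2.5756)/ln 2 ≈ 1.3649 half-lives.
t = n × t½ = 1.3649 × 24.92 ≈ 34.013 hours.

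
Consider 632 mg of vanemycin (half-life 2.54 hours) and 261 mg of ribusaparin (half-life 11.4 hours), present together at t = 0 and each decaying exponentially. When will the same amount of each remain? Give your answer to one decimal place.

4.2 hours

Set 632·(1/2)^(t/2.54) = 261·(1/2)^(t/11.4).
Taking log₂: log₂(632/261) = t·(1/2.54 − 1/11.4).
log₂(2.4215) = 1.2759; 1/2.54 − 1/11.4 = 0.30598.
t = 1.2759 / 0.30598 ≈ 4.1698 hours.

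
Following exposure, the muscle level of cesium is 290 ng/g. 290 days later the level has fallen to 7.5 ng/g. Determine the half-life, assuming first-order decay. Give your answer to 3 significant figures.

55.0 days

A/A₀ = 7.5/290 ≈ 0.025862.
n = log₂(38.667) ≈ 5.273 half-lives elapsed in 290 days.
t½ = 290/5.273 ≈ 54.997 days.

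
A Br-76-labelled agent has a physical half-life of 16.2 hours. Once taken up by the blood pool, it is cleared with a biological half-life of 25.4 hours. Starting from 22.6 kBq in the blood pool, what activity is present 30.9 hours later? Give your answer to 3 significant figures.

1/t_eff = 1/t_phys + 1/t_biol = 1/16.2 + 1/25.4 = 0.1011 per hour.
t_eff = 16.2 × 25.4 / (16.2 + 25.4) ≈ 9.8913 hours.
Remaining = 22.6 × (1/2)^(30.9/9.8913) = 22.6 × (1/2)^3.1239 ≈ 2.5924 kBq.

2.59 kBq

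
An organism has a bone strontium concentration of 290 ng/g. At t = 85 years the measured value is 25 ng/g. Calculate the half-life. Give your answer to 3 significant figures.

A/A₀ = 25/290 ≈ 0.086207.
n = log₂(11.6) ≈ 3.5361 half-lives elapsed in 85 years.
t½ = 85/3.5361 ≈ 24.038 years.

24.0 years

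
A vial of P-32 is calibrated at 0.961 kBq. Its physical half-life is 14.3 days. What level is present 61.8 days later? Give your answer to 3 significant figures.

0.0481 kBq

Number of half-lives: n = 61.8/14.3 ≈ 4.3217.
Remaining = 0.961 × (1/2)^4.3217 = 0.961 × 0.050009 ≈ 0.048058 kBq.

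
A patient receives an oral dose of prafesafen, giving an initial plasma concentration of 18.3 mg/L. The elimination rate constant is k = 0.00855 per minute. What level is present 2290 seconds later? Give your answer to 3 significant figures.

t½ = ln 2 / k = 0.69315 / 0.00855 ≈ 81.07 minutes.
Convert the elapsed time: 2290 seconds = 38.1667 minutes.
Number of half-lives: n = 38.1667/81.07 ≈ 0.47079.
Remaining = 18.3 × (1/2)^0.47079 = 18.3 × 0.72157 ≈ 13.205 mg/L.

13.2 mg/L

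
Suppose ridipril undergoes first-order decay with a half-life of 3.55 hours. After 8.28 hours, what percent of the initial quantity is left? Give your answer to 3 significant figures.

19.9%

n = 8.28/3.55 ≈ 2.3324 half-lives.
Fraction remaining = (1/2)^2.3324 ≈ 0.19855, i.e. 19.855%.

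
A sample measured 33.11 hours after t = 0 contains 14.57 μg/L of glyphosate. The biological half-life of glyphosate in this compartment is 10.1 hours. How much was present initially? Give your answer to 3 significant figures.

Number of half-lives elapsed: n = 33.11/10.1 ≈ 3.2782.
A₀ = A × 2^n = 14.57 × 2^3.2782 = 14.57 × 9.7016 ≈ 141.35 μg/L.

141 μg/L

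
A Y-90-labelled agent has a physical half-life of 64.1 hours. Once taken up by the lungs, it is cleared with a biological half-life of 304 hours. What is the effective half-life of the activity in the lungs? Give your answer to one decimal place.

52.9 hours

1/t_eff = 1/t_phys + 1/t_biol = 1/64.1 + 1/304 = 0.01889 per hour.
t_eff = 64.1 × 304 / (64.1 + 304) ≈ 52.938 hours.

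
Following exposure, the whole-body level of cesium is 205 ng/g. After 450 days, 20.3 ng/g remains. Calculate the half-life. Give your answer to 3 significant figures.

A/A₀ = 20.3/205 ≈ 0.099024.
n = log₂(10.099) ≈ 3.3361 half-lives elapsed in 450 days.
t½ = 450/3.3361 ≈ 134.89 days.

135 days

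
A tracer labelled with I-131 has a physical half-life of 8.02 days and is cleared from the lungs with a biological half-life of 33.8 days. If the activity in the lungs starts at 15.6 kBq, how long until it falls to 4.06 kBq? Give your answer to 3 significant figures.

1/t_eff = 1/t_phys + 1/t_biol = 1/8.02 + 1/33.8 = 0.15427 per day.
t_eff = 8.02 × 33.8 / (8.02 + 33.8) ≈ 6.482 days.
n = log₂(15.6/4.06) ≈ 1.942; t = 1.942 × 6.482 ≈ 12.588 days.

12.6 days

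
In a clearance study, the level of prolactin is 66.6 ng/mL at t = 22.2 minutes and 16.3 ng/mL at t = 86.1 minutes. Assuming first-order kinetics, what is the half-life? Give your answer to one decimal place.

31.5 minutes

Over Δt = 86.1 − 22.2 = 63.9 minutes, the level fell by a factor of 66.6/16.3 ≈ 4.0859.
n = log₂(4.0859) ≈ 2.0307 half-lives, so t½ = 63.9/2.0307 ≈ 31.468 minutes.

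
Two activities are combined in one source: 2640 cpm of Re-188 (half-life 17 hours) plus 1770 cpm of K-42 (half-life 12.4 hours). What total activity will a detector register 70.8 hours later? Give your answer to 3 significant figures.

Re-188: 2640 × (1/2)^(70.8/17) = 2640 × (1/2)^4.1647 ≈ 147.2 cpm.
K-42: 1770 × (1/2)^(70.8/12.4) = 1770 × (1/2)^5.7097 ≈ 33.821 cpm.
Total = 147.2 + 33.821 ≈ 181.02 cpm.

181 cpm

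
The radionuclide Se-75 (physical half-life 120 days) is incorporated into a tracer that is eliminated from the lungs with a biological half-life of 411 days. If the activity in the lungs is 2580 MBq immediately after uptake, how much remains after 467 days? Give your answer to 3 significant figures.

1/t_eff = 1/t_phys + 1/t_biol = 1/120 + 1/411 = 0.010766 per day.
t_eff = 120 × 411 / (120 + 411) ≈ 92.881 days.
Remaining = 2580 × (1/2)^(467/92.881) = 2580 × (1/2)^5.0279 ≈ 79.08 MBq.

79.1 MBq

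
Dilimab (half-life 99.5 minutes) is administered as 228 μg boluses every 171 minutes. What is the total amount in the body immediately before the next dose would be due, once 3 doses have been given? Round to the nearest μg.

The 3 doses were given 513, 342, 171 minutes ago.
Total = 228·(1/2)^(513/99.5) + 228·(1/2)^(342/99.5) + 228·(1/2)^(171/99.5)
      = 6.3957 + 21.049 + 69.277 ≈ 96.722 μg.

97 μg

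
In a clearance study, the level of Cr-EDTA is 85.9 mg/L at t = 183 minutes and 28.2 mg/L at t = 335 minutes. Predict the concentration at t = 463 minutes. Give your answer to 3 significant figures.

11.0 mg/L

Over Δt = 335 − 183 = 152 minutes, the level fell by a factor of 85.9/28.2 ≈ 3.0461.
n = log₂(3.0461) ≈ 1.607 half-lives, so t½ = 152/1.607 ≈ 94.588 minutes.
From t = 335 to t = 463: 28.2 × (1/2)^((463−335)/94.588) ≈ 11.038 mg/L.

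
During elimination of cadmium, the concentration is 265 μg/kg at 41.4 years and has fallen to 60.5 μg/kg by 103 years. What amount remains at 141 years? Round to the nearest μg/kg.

Over Δt = 103 − 41.4 = 61.6 years, the level fell by a factor of 265/60.5 ≈ 4.3802.
n = log₂(4.3802) ≈ 2.131 half-lives, so t½ = 61.6/2.131 ≈ 28.907 years.
From t = 103 to t = 141: 60.5 × (1/2)^((141−103)/28.907) ≈ 24.324 μg/kg.

24 μg/kg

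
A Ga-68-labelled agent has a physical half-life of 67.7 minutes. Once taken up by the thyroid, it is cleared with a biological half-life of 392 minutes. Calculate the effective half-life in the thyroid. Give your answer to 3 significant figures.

57.7 minutes

1/t_eff = 1/t_phys + 1/t_biol = 1/67.7 + 1/392 = 0.017322 per minute.
t_eff = 67.7 × 392 / (67.7 + 392) ≈ 57.73 minutes.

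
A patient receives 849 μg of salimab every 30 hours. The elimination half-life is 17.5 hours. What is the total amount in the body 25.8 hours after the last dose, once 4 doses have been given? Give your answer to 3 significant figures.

The 4 doses were given 115.8, 85.8, 55.8, 25.8 hours ago.
Total = 849·(1/2)^(115.8/17.5) + 849·(1/2)^(85.8/17.5) + 849·(1/2)^(55.8/17.5) + 849·(1/2)^(25.8/17.5)
      = 8.6487 + 28.379 + 93.122 + 305.56 ≈ 435.71 μg.

436 μg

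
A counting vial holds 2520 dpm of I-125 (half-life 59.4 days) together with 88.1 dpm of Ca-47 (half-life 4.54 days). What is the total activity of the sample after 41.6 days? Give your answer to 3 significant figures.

1550 dpm

I-125: 2520 × (1/2)^(41.6/59.4) = 2520 × (1/2)^0.70034 ≈ 1550.9 dpm.
Ca-47: 88.1 × (1/2)^(41.6/4.54) = 88.1 × (1/2)^9.163 ≈ 0.15369 dpm.
Total = 1550.9 + 0.15369 ≈ 1551 dpm.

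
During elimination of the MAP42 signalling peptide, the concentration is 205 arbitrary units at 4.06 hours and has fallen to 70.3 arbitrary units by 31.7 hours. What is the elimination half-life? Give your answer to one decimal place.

17.9 hours

Over Δt = 31.7 − 4.06 = 27.64 hours, the level fell by a factor of 205/70.3 ≈ 2.9161.
n = log₂(2.9161) ≈ 1.544 half-lives, so t½ = 27.64/1.544 ≈ 17.901 hours.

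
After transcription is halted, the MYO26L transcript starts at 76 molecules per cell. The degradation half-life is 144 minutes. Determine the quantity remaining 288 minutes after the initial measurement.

19 molecules per cell

Elapsed time is 2 half-lives (288/144).
Each half-life halves the amount: 76 × (1/2)^2 = 76/4 = 19 molecules per cell.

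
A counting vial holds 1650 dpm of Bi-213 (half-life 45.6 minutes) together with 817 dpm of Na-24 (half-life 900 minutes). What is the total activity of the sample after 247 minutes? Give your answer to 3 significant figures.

Bi-213: 1650 × (1/2)^(247/45.6) = 1650 × (1/2)^5.4167 ≈ 38.628 dpm.
Na-24: 817 × (1/2)^(247/900) = 817 × (1/2)^0.27444 ≈ 675.47 dpm.
Total = 38.628 + 675.47 ≈ 714.1 dpm.

714 dpm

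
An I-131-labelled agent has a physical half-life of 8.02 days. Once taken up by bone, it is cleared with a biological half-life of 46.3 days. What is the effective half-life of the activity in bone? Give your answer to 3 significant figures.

1/t_eff = 1/t_phys + 1/t_biol = 1/8.02 + 1/46.3 = 0.14629 per day.
t_eff = 8.02 × 46.3 / (8.02 + 46.3) ≈ 6.8359 days.

6.84 days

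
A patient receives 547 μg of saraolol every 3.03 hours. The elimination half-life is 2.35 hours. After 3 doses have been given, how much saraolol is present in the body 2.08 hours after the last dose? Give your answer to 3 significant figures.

The 3 doses were given 8.14, 5.11, 2.08 hours ago.
Total = 547·(1/2)^(8.14/2.35) + 547·(1/2)^(5.11/2.35) + 547·(1/2)^(2.08/2.35)
      = 49.576 + 121.17 + 296.17 ≈ 466.92 μg.

467 μg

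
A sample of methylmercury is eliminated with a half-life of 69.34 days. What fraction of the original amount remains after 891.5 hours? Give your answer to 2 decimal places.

0.69

891.5 hours = 37.1458 days.
n = 37.1458/69.34 ≈ 0.53571 half-lives.
Fraction remaining = (1/2)^0.53571 ≈ 0.68982.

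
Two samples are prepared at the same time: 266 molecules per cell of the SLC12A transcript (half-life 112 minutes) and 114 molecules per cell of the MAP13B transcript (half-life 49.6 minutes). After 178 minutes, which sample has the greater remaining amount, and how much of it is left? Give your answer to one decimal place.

SLC12A transcript, 88.4 molecules per cell

SLC12A transcript: 266 × (1/2)^1.5893 ≈ 88.401 molecules per cell.
MAP13B transcript: 114 × (1/2)^3.5887 ≈ 9.4754 molecules per cell.
SLC12A transcript has more remaining, at ≈ 88.401 molecules per cell.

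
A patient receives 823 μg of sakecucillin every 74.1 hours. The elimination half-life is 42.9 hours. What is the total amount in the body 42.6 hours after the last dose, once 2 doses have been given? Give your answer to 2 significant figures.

540 μg

The 2 doses were given 116.7, 42.6 hours ago.
Total = 823·(1/2)^(116.7/42.9) + 823·(1/2)^(42.6/42.9)
      = 124.89 + 413.5 ≈ 538.39 μg.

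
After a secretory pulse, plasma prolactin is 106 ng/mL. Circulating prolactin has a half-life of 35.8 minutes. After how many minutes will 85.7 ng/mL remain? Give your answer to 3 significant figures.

Fraction remaining = 85.7/106 ≈ 0.80849.
n = log₂(106/85.7) = ln(1.2369)/ln 2 ≈ 0.3067 half-lives.
t = n × t½ = 0.3067 × 35.8 ≈ 10.98 minutes.

11.0 minutes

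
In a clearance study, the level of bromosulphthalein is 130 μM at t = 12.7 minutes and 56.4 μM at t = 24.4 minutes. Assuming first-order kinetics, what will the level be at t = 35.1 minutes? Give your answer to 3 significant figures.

26.3 μM

Over Δt = 24.4 − 12.7 = 11.7 minutes, the level fell by a factor of 130/56.4 ≈ 2.305.
n = log₂(2.305) ≈ 1.2047 half-lives, so t½ = 11.7/1.2047 ≈ 9.7116 minutes.
From t = 24.4 to t = 35.1: 56.4 × (1/2)^((35.1−24.4)/9.7116) ≈ 26.279 μM.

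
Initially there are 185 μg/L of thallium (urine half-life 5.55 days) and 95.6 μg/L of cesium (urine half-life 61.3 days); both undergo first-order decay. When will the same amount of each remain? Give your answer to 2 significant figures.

Set 185·(1/2)^(t/5.55) = 95.6·(1/2)^(t/61.3).
Taking log₂: log₂(185/95.6) = t·(1/5.55 − 1/61.3).
log₂(1.9351) = 0.95244; 1/5.55 − 1/61.3 = 0.16387.
t = 0.95244 / 0.16387 ≈ 5.8123 days.

5.8 days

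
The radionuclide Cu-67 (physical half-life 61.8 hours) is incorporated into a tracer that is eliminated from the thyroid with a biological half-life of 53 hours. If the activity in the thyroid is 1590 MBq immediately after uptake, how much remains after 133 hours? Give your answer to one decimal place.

1/t_eff = 1/t_phys + 1/t_biol = 1/61.8 + 1/53 = 0.035049 per hour.
t_eff = 61.8 × 53 / (61.8 + 53) ≈ 28.531 hours.
Remaining = 1590 × (1/2)^(133/28.531) = 1590 × (1/2)^4.6615 ≈ 62.825 MBq.

62.8 MBq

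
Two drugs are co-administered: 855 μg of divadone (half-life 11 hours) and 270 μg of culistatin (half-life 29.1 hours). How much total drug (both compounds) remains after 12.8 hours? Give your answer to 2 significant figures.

divadone: 855 × (1/2)^(12.8/11) = 855 × (1/2)^1.1636 ≈ 381.66 μg.
culistatin: 270 × (1/2)^(12.8/29.1) = 270 × (1/2)^0.43986 ≈ 199.05 μg.
Total = 381.66 + 199.05 ≈ 580.71 μg.

580 μg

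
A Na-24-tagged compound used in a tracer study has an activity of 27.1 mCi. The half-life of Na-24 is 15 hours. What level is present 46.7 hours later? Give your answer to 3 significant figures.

3.13 mCi

Number of half-lives: n = 46.7/15 ≈ 3.1133.
Remaining = 27.1 × (1/2)^3.1133 = 27.1 × 0.11556 ≈ 3.1316 mCi.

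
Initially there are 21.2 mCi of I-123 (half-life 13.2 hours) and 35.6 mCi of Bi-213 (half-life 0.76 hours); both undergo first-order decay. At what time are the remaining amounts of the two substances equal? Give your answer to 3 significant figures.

Set 21.2·(1/2)^(t/13.2) = 35.6·(1/2)^(t/0.76).
Taking log₂: log₂(21.2/35.6) = t·(1/13.2 − 1/0.76).
log₂(0.59551) = -0.74781; 1/13.2 − 1/0.76 = -1.24.
t = -0.74781 / -1.24 ≈ 0.60306 hours.

0.603 hours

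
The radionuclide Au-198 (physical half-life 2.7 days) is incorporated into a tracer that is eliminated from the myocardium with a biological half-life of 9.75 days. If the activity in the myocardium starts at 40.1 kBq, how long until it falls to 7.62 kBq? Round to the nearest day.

1/t_eff = 1/t_phys + 1/t_biol = 1/2.7 + 1/9.75 = 0.47293 per day.
t_eff = 2.7 × 9.75 / (2.7 + 9.75) ≈ 2.1145 days.
n = log₂(40.1/7.62) ≈ 2.3957; t = 2.3957 × 2.1145 ≈ 5.0657 days.

5 days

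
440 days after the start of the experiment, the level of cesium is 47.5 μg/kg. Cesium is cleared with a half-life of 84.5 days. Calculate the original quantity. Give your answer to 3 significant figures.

1750 μg/kg

Number of half-lives elapsed: n = 440/84.5 ≈ 5.2071.
A₀ = A × 2^n = 47.5 × 2^5.2071 = 47.5 × 36.94 ≈ 1754.6 μg/kg.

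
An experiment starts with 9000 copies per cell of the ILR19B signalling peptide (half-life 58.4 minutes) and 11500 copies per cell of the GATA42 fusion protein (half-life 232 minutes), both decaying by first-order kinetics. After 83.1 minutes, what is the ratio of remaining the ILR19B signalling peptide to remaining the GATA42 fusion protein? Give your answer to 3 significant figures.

ILR19B signalling peptide: 9000 × (1/2)^(83.1/58.4) = 9000 × (1/2)^1.4229 ≈ 3356.6 copies per cell.
GATA42 fusion protein: 11500 × (1/2)^(83.1/232) = 11500 × (1/2)^0.35819 ≈ 8971.6 copies per cell.
Ratio ≈ 3356.6 / 8971.6 ≈ 0.37413.

0.374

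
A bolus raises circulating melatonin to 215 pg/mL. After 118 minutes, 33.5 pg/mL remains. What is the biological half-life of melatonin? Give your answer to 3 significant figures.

A/A₀ = 33.5/215 ≈ 0.15581.
n = log₂(6.4179) ≈ 2.6821 half-lives elapsed in 118 minutes.
t½ = 118/2.6821 ≈ 43.995 minutes.

44.0 minutes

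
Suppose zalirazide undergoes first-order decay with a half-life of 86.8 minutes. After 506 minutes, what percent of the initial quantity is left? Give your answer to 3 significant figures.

1.76%

n = 506/86.8 ≈ 5.8295 half-lives.
Fraction remaining = (1/2)^5.8295 ≈ 0.017585, i.e. 1.7585%.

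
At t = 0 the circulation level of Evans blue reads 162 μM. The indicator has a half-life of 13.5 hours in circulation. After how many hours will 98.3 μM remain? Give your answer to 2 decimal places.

9.73 hours

Fraction remaining = 98.3/162 ≈ 0.60679.
n = log₂(162/98.3) = ln(1.648)/ln 2 ≈ 0.72073 half-lives.
t = n × t½ = 0.72073 × 13.5 ≈ 9.7299 hours.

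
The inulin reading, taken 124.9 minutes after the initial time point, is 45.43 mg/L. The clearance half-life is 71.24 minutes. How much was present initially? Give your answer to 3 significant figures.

153 mg/L

Number of half-lives elapsed: n = 124.9/71.24 ≈ 1.7532.
A₀ = A × 2^n = 45.43 × 2^1.7532 = 45.43 × 3.3711 ≈ 153.15 mg/L.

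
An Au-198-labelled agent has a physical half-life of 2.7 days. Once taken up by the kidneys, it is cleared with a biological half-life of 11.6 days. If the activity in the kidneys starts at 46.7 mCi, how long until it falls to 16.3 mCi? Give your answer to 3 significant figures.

3.33 days

1/t_eff = 1/t_phys + 1/t_biol = 1/2.7 + 1/11.6 = 0.45658 per day.
t_eff = 2.7 × 11.6 / (2.7 + 11.6) ≈ 2.1902 days.
n = log₂(46.7/16.3) ≈ 1.5186; t = 1.5186 × 2.1902 ≈ 3.3259 days.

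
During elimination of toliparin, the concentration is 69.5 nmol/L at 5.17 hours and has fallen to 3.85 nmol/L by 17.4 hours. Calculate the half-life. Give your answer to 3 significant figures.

2.93 hours

Over Δt = 17.4 − 5.17 = 12.23 hours, the level fell by a factor of 69.5/3.85 ≈ 18.052.
n = log₂(18.052) ≈ 4.1741 half-lives, so t½ = 12.23/4.1741 ≈ 2.93 hours.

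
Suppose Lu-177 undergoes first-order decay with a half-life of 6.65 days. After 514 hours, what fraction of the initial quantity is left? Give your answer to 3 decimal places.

0.107

514 hours = 21.4167 days.
n = 21.4167/6.65 ≈ 3.2206 half-lives.
Fraction remaining = (1/2)^3.2206 ≈ 0.10728.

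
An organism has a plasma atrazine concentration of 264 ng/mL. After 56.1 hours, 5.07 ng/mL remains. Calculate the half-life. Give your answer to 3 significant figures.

A/A₀ = 5.07/264 ≈ 0.019205.
n = log₂(52.071) ≈ 5.7024 half-lives elapsed in 56.1 hours.
t½ = 56.1/5.7024 ≈ 9.8379 hours.

9.84 hours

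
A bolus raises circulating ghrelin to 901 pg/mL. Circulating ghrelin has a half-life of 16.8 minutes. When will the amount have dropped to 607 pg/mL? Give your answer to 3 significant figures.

Fraction remaining = 607/901 ≈ 0.6737.
n = log₂(901/607) = ln(1.4843)/ln 2 ≈ 0.56983 half-lives.
t = n × t½ = 0.56983 × 16.8 ≈ 9.5732 minutes.

9.57 minutes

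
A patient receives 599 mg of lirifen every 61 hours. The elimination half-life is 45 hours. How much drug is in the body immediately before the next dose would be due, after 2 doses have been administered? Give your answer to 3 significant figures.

The 2 doses were given 122, 61 hours ago.
Total = 599·(1/2)^(122/45) + 599·(1/2)^(61/45)
      = 91.475 + 234.08 ≈ 325.55 mg.

326 mg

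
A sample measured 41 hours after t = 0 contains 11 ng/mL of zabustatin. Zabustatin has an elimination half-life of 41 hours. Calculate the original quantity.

Number of half-lives elapsed: n = 41/41 ≈ 1.
A₀ = A × 2^n = 11 × 2^1 = 11 × 2 ≈ 22 ng/mL.

22 ng/mL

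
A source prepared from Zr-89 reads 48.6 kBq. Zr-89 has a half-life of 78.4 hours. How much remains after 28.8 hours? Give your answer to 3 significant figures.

Number of half-lives: n = 28.8/78.4 ≈ 0.36735.
Remaining = 48.6 × (1/2)^0.36735 = 48.6 × 0.77521 ≈ 37.675 kBq.

37.7 kBq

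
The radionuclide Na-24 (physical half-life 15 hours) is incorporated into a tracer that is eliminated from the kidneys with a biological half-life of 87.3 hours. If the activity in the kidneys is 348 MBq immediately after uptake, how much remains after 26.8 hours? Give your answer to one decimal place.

81.5 MBq

1/t_eff = 1/t_phys + 1/t_biol = 1/15 + 1/87.3 = 0.078121 per hour.
t_eff = 15 × 87.3 / (15 + 87.3) ≈ 12.801 hours.
Remaining = 348 × (1/2)^(26.8/12.801) = 348 × (1/2)^2.0937 ≈ 81.532 MBq.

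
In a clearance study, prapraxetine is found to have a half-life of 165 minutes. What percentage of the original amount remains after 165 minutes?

50%

n = 165/165 ≈ 1 half-life.
Fraction remaining = (1/2)^1 ≈ 0.5, i.e. 50%.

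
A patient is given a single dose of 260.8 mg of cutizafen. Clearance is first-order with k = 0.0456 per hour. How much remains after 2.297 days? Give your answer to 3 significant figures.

t½ = ln 2 / k = 0.69315 / 0.0456 ≈ 15.201 hours.
Convert the elapsed time: 2.297 days = 55.128 hours.
Number of half-lives: n = 55.128/15.201 ≈ 3.6267.
Remaining = 260.8 × (1/2)^3.6267 = 260.8 × 0.080957 ≈ 21.114 mg.

21.1 mg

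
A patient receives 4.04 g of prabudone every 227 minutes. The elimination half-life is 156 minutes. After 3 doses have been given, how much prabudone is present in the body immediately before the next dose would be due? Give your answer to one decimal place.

The 3 doses were given 681, 454, 227 minutes ago.
Total = 4.04·(1/2)^(681/156) + 4.04·(1/2)^(454/156) + 4.04·(1/2)^(227/156)
      = 0.19601 + 0.53741 + 1.4735 ≈ 2.2069 g.

2.2 g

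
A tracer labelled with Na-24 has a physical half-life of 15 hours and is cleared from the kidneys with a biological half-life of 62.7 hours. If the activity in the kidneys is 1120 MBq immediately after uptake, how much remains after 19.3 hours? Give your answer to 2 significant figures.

1/t_eff = 1/t_phys + 1/t_biol = 1/15 + 1/62.7 = 0.082616 per hour.
t_eff = 15 × 62.7 / (15 + 62.7) ≈ 12.104 hours.
Remaining = 1120 × (1/2)^(19.3/12.104) = 1120 × (1/2)^1.5945 ≈ 370.88 MBq.

370 MBq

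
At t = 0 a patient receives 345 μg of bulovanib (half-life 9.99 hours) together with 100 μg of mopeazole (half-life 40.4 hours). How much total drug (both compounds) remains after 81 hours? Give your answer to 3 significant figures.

26.2 μg

bulovanib: 345 × (1/2)^(81/9.99) = 345 × (1/2)^8.1081 ≈ 1.2504 μg.
mopeazole: 100 × (1/2)^(81/40.4) = 100 × (1/2)^2.005 ≈ 24.914 μg.
Total = 1.2504 + 24.914 ≈ 26.165 μg.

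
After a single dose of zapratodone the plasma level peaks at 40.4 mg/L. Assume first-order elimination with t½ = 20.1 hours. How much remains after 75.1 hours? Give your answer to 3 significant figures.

3.03 mg/L

Number of half-lives: n = 75.1/20.1 ≈ 3.7363.
Remaining = 40.4 × (1/2)^3.7363 = 40.4 × 0.075034 ≈ 3.0314 mg/L.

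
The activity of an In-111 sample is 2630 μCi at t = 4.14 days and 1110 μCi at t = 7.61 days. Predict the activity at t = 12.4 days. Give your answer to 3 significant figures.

Over Δt = 7.61 − 4.14 = 3.47 days, the level fell by a factor of 2630/1110 ≈ 2.3694.
n = log₂(2.3694) ≈ 1.2445 half-lives, so t½ = 3.47/1.2445 ≈ 2.7883 days.
From t = 7.61 to t = 12.4: 1110 × (1/2)^((12.4−7.61)/2.7883) ≈ 337.43 μCi.

337 μCi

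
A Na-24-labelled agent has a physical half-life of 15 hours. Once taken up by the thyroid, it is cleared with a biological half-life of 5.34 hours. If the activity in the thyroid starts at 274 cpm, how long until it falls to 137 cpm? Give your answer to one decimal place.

1/t_eff = 1/t_phys + 1/t_biol = 1/15 + 1/5.34 = 0.25393 per hour.
t_eff = 15 × 5.34 / (15 + 5.34) ≈ 3.9381 hours.
n = log₂(274/137) ≈ 1; t = 1 × 3.9381 ≈ 3.9381 hours.

3.9 hours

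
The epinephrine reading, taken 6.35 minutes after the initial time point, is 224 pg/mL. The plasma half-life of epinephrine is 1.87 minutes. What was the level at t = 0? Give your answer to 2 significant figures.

Number of half-lives elapsed: n = 6.35/1.87 ≈ 3.3957.
A₀ = A × 2^n = 224 × 2^3.3957 = 224 × 10.525 ≈ 2357.6 pg/mL.

2400 pg/mL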